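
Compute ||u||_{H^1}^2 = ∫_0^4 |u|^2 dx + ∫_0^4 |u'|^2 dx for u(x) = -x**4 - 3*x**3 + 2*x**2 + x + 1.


||u||_{H^1}^2 = 1540312/9

The H^1 norm (squared) on an interval (0, L) is
  ||u||_{H^1}^2 = ∫_0^L u(x)^2 dx + ∫_0^L u'(x)^2 dx.
Compute u'(x) = -4*x**3 - 9*x**2 + 4*x + 1.
Then u(x)^2 = x**8 + 6*x**7 + 5*x**6 - 14*x**5 - 4*x**4 - 2*x**3 + 5*x**2 + 2*x + 1 and u'(x)^2 = 16*x**6 + 72*x**5 + 49*x**4 - 80*x**3 - 2*x**2 + 8*x + 1.
Integrate each monomial from 0 to 4 using ∫_0^4 c·x^n dx = c·4^(n+1)/(n+1):
  ∫_0^4 u(x)^2 dx = ∫_0^4 (x^8 + 6*x^7 + 5*x^6 - 14*x^5 - 4*x^4 - 2*x^3 + 5*x^2 + 2*x + 1) dx. Term by term:
    ∫_0^4 x^8 dx = 262144/9;  ∫_0^4 6*x^7 dx = 49152;  ∫_0^4 5*x^6 dx = 81920/7;
    ∫_0^4 -14*x^5 dx = -28672/3;  ∫_0^4 -4*x^4 dx = -4096/5;  ∫_0^4 -2*x^3 dx = -128;
    ∫_0^4 5*x^2 dx = 320/3;  ∫_0^4 2*x dx = 16;  ∫_0^4 1 dx = 4.
  Sum: 262144/9 + 49152 + 81920/7 − 28672/3 − 4096/5 − 128 + 320/3 + 16 + 4 = 25075292/315.
  ∫_0^4 u'(x)^2 dx = ∫_0^4 (16*x^6 + 72*x^5 + 49*x^4 - 80*x^3 - 2*x^2 + 8*x + 1) dx. Term by term:
    ∫_0^4 16*x^6 dx = 262144/7;  ∫_0^4 72*x^5 dx = 49152;  ∫_0^4 49*x^4 dx = 50176/5;
    ∫_0^4 -80*x^3 dx = -5120;  ∫_0^4 -2*x^2 dx = -128/3;  ∫_0^4 8*x dx = 64;
    ∫_0^4 1 dx = 4.
  Sum: 262144/7 + 49152 + 50176/5 − 5120 − 128/3 + 64 + 4 = 9611876/105.
Adding: ||u||_{H^1}^2 = 25075292/315 + 9611876/105 = 1540312/9.


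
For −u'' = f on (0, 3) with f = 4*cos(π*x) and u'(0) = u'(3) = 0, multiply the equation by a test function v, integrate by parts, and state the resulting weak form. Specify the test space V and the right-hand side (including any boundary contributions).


V = H^1(0, 3) (no boundary constraint on v; u is determined up to an additive constant); weak form: ∫_0^3 u'v' dx = ∫_0^3 (4*cos(π*x)) v dx for all v ∈ V.

Multiply both sides by a test function v and integrate from 0 to 3:
  ∫_0^3 −u''(x) v(x) dx = ∫_0^3 f(x) v(x) dx.
Integrate the LHS by parts once:
  ∫_0^3 −u'' v dx = −[u'(x) v(x)]_0^3 + ∫_0^3 u'(x) v'(x) dx.
Thus ∫_0^3 u'(x) v'(x) dx = ∫_0^3 f(x) v(x) dx + [u'(x) v(x)]_0^3.
Choose V so that boundary terms are either known or forced to vanish.
u has homogeneous Neumann: u'(0) = u'(3) = 0. So [u' v]_0^3 = 0·v(3) − 0·v(0) = 0 for any v; take V = H^1(0, 3).
Weak formulation: find u (satisfying any essential BC) such that ∫_0^3 u'(x) v'(x) dx = ∫_0^3 f v dx for all v ∈ V (homogeneous Neumann, so boundary terms vanish).
Substituting f(x) = 4*cos(π*x), the right-hand side is ∫_0^3 (4*cos(π*x)) v dx.
Compatibility check (pure Neumann): taking v ≡ 1 ∈ V gives 0 = ∫_0^3 f dx + (0) − (0), i.e. ∫_0^3 f dx must equal u'(0) − u'(3) = 0. Indeed ∫_0^3 (4*cos(π*x)) dx = 0, so the data are compatible. The solution is then unique only up to an additive constant (fix it e.g. by requiring ∫_0^3 u dx = 0).


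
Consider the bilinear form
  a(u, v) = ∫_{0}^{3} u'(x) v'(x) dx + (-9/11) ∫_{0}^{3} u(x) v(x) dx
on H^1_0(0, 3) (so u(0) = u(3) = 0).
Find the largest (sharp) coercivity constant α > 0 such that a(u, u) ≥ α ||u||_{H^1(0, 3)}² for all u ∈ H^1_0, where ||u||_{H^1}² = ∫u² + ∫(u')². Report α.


α = (-81/11 + π^2)/(9 + π^2)

Coercivity of a(·,·) on H^1_0(0, 3) means a(u, u) ≥ α ||u||_{H^1}² for every u ∈ H^1_0.
The interval has length L = 3, and Poincaré/coercivity depend only on L. Here a(u, u) = ∫(u')² + (-9/11)·∫u².
Here c = -9/11 < 0 with |c| < (π/L)² = π^2/9, so coercivity still holds. The condition a(u,u) ≥ α||u||_{H^1}² reads (1−α)∫(u')² ≥ (α−c)∫u². Any admissible α is ≤ 1 (rapidly oscillating u have ∫u²/∫(u')² → 0), and α = 1 would force 0 ≥ (1−c)∫u², impossible since c < 1; so 1−α > 0. By the sharp Poincaré inequality on H^1_0 of an interval of length L, ∫(u')² ≥ (π/L)²∫u² with equality for the first sine mode sin(π(x−x₀)/L) (x₀ the left endpoint), so the inequality holds for all u iff (1−α)(π/L)² ≥ α − c, i.e. α ≤ ((π/L)² + c)/((π/L)² + 1) = (1 + c(L/π)²)/(1 + (L/π)²). (Direct route, valid since c ≤ 0: Poincaré gives c∫u² ≥ c(L/π)²∫(u')², so a(u,u) ≥ (1 + c(L/π)²)∫(u')², while ||u||_{H^1}² ≤ (1 + (L/π)²)∫(u')²; dividing yields the same α.) With (π/L)² = π^2/9 and c = -9/11, the largest admissible constant is α = ((π/L)² + c)/((π/L)² + 1).
Simplifying, α = (-81/11 + π^2)/(9 + π^2).


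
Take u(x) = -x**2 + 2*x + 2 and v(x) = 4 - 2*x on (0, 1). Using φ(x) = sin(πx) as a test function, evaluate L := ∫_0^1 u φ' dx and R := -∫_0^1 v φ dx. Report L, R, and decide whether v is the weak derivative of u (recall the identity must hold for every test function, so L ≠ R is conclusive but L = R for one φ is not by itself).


LHS = -2/π, RHS = -6/π. No, v is not the weak derivative of u.

u(x) = -x**2 + 2*x + 2, classical derivative u'(x) = 2 - 2*x.
φ(x) = sin(πx), so φ'(x) = π*cos(π*x).
Note φ(0) = φ(1) = 0, so the boundary term u·φ vanishes.
LHS = ∫_0^1 u(x) φ'(x) dx = ∫_0^1 (-π*x^2*cos(π*x) + 2*π*x*cos(π*x) + 2*π*cos(π*x)) dx. Term by term:
  ∫_0^1 2*π*cos(π*x) dx = 0;  ∫_0^1 -π*x^2*cos(π*x) dx = 2/π;  ∫_0^1 2*π*x*cos(π*x) dx = -4/π.
Sum: 0 + 2/π − 4/π = -2/π.
So LHS = -2/π.
∫_0^1 v(x) φ(x) dx = ∫_0^1 (-2*x*sin(π*x) + 4*sin(π*x)) dx. Term by term:
  ∫_0^1 4*sin(π*x) dx = 8/π;  ∫_0^1 -2*x*sin(π*x) dx = -2/π.
Sum: 8/π − 2/π = 6/π.
So RHS = -∫_0^1 v(x) φ(x) dx = -6/π.
LHS − RHS = 4/π ≠ 0, so the identity fails.
(For a valid weak derivative the identity must hold for EVERY test function, in particular this one. The failure shows v is NOT the weak derivative of u.)
Correct weak derivative would be u'(x) = 2 - 2*x.


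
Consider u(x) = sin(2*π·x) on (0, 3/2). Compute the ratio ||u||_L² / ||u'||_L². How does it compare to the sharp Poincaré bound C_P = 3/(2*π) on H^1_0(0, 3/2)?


||u||_L² / ||u'||_L² = 1/(2*π) < C_P = 3/(2*π).

u(x) = sin(2*π·x), so u'(x) = 2*π*cos(2*π*x).
Writing u(x) = A·sin(kπx/L) with A = 1 and k = 3, use ∫_0^L sin²(kπx/L) dx = L/2 and ∫_0^L cos²(kπx/L) dx = L/2.
u² = 1·sin²(2*π·x) and (u')² = 4*π^2·cos²(2*π·x), and each of sin², cos² integrates to L/2 = 3/4 over (0, 3/2).
∫_0^3/2 u² dx = 3/4, so ||u||_L² = sqrt(3)/2.
∫_0^3/2 (u')² dx = 3*π^2, so ||u'||_L² = sqrt(3)*π.
Ratio ||u||_L² / ||u'||_L² = 1/(2*π).
Sharp Poincaré constant on H^1_0(0, 3/2) is C_P = L/π = 3/(2*π), achieved by sin(2*π/3·x).
This is the k = 3 harmonic; the ratio L/(kπ) is strictly less than C_P = L/π, consistent with the sharp inequality ||u||_L² ≤ C_P ||u'||_L².


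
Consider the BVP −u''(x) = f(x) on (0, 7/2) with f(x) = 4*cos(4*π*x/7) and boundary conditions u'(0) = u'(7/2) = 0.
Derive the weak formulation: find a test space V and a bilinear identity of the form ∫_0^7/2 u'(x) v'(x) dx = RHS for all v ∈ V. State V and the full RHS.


V = H^1(0, 7/2) (no boundary constraint on v; u is determined up to an additive constant); weak form: ∫_0^7/2 u'v' dx = ∫_0^7/2 (4*cos(4*π*x/7)) v dx for all v ∈ V.

Multiply both sides by a test function v and integrate from 0 to 7/2:
  ∫_0^7/2 −u''(x) v(x) dx = ∫_0^7/2 f(x) v(x) dx.
Integrate the LHS by parts once:
  ∫_0^7/2 −u'' v dx = −[u'(x) v(x)]_0^7/2 + ∫_0^7/2 u'(x) v'(x) dx.
Thus ∫_0^7/2 u'(x) v'(x) dx = ∫_0^7/2 f(x) v(x) dx + [u'(x) v(x)]_0^7/2.
Choose V so that boundary terms are either known or forced to vanish.
u has homogeneous Neumann: u'(0) = u'(7/2) = 0. So [u' v]_0^7/2 = 0·v(7/2) − 0·v(0) = 0 for any v; take V = H^1(0, 7/2).
Weak formulation: find u (satisfying any essential BC) such that ∫_0^7/2 u'(x) v'(x) dx = ∫_0^7/2 f v dx for all v ∈ V (homogeneous Neumann, so boundary terms vanish).
Substituting f(x) = 4*cos(4*π*x/7), the right-hand side is ∫_0^7/2 (4*cos(4*π*x/7)) v dx.
Compatibility check (pure Neumann): taking v ≡ 1 ∈ V gives 0 = ∫_0^7/2 f dx + (0) − (0), i.e. ∫_0^7/2 f dx must equal u'(0) − u'(7/2) = 0. Indeed ∫_0^7/2 (4*cos(4*π*x/7)) dx = 0, so the data are compatible. The solution is then unique only up to an additive constant (fix it e.g. by requiring ∫_0^7/2 u dx = 0).


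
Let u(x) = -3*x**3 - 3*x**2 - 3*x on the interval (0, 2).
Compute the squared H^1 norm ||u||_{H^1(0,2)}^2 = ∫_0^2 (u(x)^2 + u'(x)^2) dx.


||u||_{H^1}^2 = 66702/35

The H^1 norm (squared) on an interval (0, L) is
  ||u||_{H^1}^2 = ∫_0^L u(x)^2 dx + ∫_0^L u'(x)^2 dx.
Compute u'(x) = -9*x**2 - 6*x - 3.
Then u(x)^2 = 9*x**6 + 18*x**5 + 27*x**4 + 18*x**3 + 9*x**2 and u'(x)^2 = 81*x**4 + 108*x**3 + 90*x**2 + 36*x + 9.
Integrate each monomial from 0 to 2 using ∫_0^2 c·x^n dx = c·2^(n+1)/(n+1):
  ∫_0^2 u(x)^2 dx = ∫_0^2 (9*x^6 + 18*x^5 + 27*x^4 + 18*x^3 + 9*x^2) dx. Term by term:
    ∫_0^2 9*x^6 dx = 1152/7;  ∫_0^2 18*x^5 dx = 192;  ∫_0^2 27*x^4 dx = 864/5;
    ∫_0^2 18*x^3 dx = 72;  ∫_0^2 9*x^2 dx = 24.
  Sum: 1152/7 + 192 + 864/5 + 72 + 24 = 21888/35.
  ∫_0^2 u'(x)^2 dx = ∫_0^2 (81*x^4 + 108*x^3 + 90*x^2 + 36*x + 9) dx. Term by term:
    ∫_0^2 81*x^4 dx = 2592/5;  ∫_0^2 108*x^3 dx = 432;  ∫_0^2 90*x^2 dx = 240;
    ∫_0^2 36*x dx = 72;  ∫_0^2 9 dx = 18.
  Sum: 2592/5 + 432 + 240 + 72 + 18 = 6402/5.
Adding: ||u||_{H^1}^2 = 21888/35 + 6402/5 = 66702/35.


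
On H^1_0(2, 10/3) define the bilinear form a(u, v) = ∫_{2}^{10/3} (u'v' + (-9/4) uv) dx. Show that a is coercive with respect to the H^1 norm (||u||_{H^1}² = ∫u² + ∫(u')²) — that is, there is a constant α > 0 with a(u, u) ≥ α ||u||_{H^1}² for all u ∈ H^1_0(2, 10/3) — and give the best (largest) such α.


α = 9*(-4 + π^2)/(16 + 9*π^2)

Coercivity of a(·,·) on H^1_0(2, 10/3) means a(u, u) ≥ α ||u||_{H^1}² for every u ∈ H^1_0.
The interval has length L = 4/3, and Poincaré/coercivity depend only on L. Here a(u, u) = ∫(u')² + (-9/4)·∫u².
Here c = -9/4 < 0 with |c| < (π/L)² = 9*π^2/16, so coercivity still holds. The condition a(u,u) ≥ α||u||_{H^1}² reads (1−α)∫(u')² ≥ (α−c)∫u². Any admissible α is ≤ 1 (rapidly oscillating u have ∫u²/∫(u')² → 0), and α = 1 would force 0 ≥ (1−c)∫u², impossible since c < 1; so 1−α > 0. By the sharp Poincaré inequality on H^1_0 of an interval of length L, ∫(u')² ≥ (π/L)²∫u² with equality for the first sine mode sin(π(x−x₀)/L) (x₀ the left endpoint), so the inequality holds for all u iff (1−α)(π/L)² ≥ α − c, i.e. α ≤ ((π/L)² + c)/((π/L)² + 1) = (1 + c(L/π)²)/(1 + (L/π)²). (Direct route, valid since c ≤ 0: Poincaré gives c∫u² ≥ c(L/π)²∫(u')², so a(u,u) ≥ (1 + c(L/π)²)∫(u')², while ||u||_{H^1}² ≤ (1 + (L/π)²)∫(u')²; dividing yields the same α.) With (π/L)² = 9*π^2/16 and c = -9/4, the largest admissible constant is α = ((π/L)² + c)/((π/L)² + 1).
Simplifying, α = 9*(-4 + π^2)/(16 + 9*π^2).


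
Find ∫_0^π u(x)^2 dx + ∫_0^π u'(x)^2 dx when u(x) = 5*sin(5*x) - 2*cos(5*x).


||u||_{H^1(0,π)}^2 = 377*π

u'(x) = 10*sin(5*x) + 25*cos(5*x).
Expand u² and (u')² and integrate term by term on (0, π), using: for integers n ≥ 1, ∫_0^π sin²(nx) dx = ∫_0^π cos²(nx) dx = π/2; for n ≠ n', ∫_0^π sin(nx)sin(n'x) dx = ∫_0^π cos(nx)cos(n'x) dx = 0; and by product-to-sum, ∫_0^π sin(nx)cos(n'x) dx = ½∫_0^π [sin((n+n')x) + sin((n−n')x)] dx, which is 0 when n+n' is even and 2n/(n²−n'²) when n+n' is odd (it need not vanish on (0, π)).
  u² squared terms: (-2)²·∫cos(5x)² dx = 4·π/2 = 2*π;  (5)²·∫sin(5x)² dx = 25·π/2 = 25*π/2.
  u² cross terms: 2·(-2)·(5)·∫cos(5x)·sin(5x) dx = -20·(0) = 0.
  So ∫_0^π u² dx = 2*π + 25*π/2 + 0 = 29*π/2.
  (u')² squared terms: (10)²·∫sin(5x)² dx = 100·π/2 = 50*π;  (25)²·∫cos(5x)² dx = 625·π/2 = 625*π/2.
  (u')² cross terms: 2·(10)·(25)·∫sin(5x)·cos(5x) dx = 500·(0) = 0.
  So ∫_0^π (u')² dx = 50*π + 625*π/2 + 0 = 725*π/2.
||u||_{H^1}^2 = (29*π/2) + (725*π/2) = 377*π.


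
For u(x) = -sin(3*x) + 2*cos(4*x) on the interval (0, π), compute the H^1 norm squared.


||u||_{H^1(0,π)}^2 = 408/7 + 39*π

u'(x) = -8*sin(4*x) - 3*cos(3*x).
Expand u² and (u')² and integrate term by term on (0, π), using: for integers n ≥ 1, ∫_0^π sin²(nx) dx = ∫_0^π cos²(nx) dx = π/2; for n ≠ n', ∫_0^π sin(nx)sin(n'x) dx = ∫_0^π cos(nx)cos(n'x) dx = 0; and by product-to-sum, ∫_0^π sin(nx)cos(n'x) dx = ½∫_0^π [sin((n+n')x) + sin((n−n')x)] dx, which is 0 when n+n' is even and 2n/(n²−n'²) when n+n' is odd (it need not vanish on (0, π)).
  u² squared terms: (-1)²·∫sin(3x)² dx = 1·π/2 = π/2;  (2)²·∫cos(4x)² dx = 4·π/2 = 2*π.
  u² cross terms: 2·(-1)·(2)·∫sin(3x)·cos(4x) dx = -4·(-6/7) = 24/7.
  So ∫_0^π u² dx = π/2 + 2*π + 24/7 = 24/7 + 5*π/2.
  (u')² squared terms: (-8)²·∫sin(4x)² dx = 64·π/2 = 32*π;  (-3)²·∫cos(3x)² dx = 9·π/2 = 9*π/2.
  (u')² cross terms: 2·(-8)·(-3)·∫sin(4x)·cos(3x) dx = 48·(8/7) = 384/7.
  So ∫_0^π (u')² dx = 32*π + 9*π/2 + 384/7 = 384/7 + 73*π/2.
||u||_{H^1}^2 = (24/7 + 5*π/2) + (384/7 + 73*π/2) = 408/7 + 39*π.


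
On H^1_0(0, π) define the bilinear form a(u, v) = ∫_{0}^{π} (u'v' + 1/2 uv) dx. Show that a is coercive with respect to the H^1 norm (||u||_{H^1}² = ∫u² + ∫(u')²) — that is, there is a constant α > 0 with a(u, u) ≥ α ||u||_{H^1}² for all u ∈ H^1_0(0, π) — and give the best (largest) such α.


α = 3/4

Coercivity of a(·,·) on H^1_0(0, π) means a(u, u) ≥ α ||u||_{H^1}² for every u ∈ H^1_0.
The interval has length L = π, and Poincaré/coercivity depend only on L. Here a(u, u) = ∫(u')² + (1/2)·∫u².
Here 0 < c = 1/2 < 1. The condition a(u,u) ≥ α||u||_{H^1}² reads (1−α)∫(u')² ≥ (α−c)∫u². Any admissible α is ≤ 1 (rapidly oscillating u have ∫u²/∫(u')² → 0), and α = 1 would force 0 ≥ (1−c)∫u², impossible since c < 1; so 1−α > 0. By the sharp Poincaré inequality on H^1_0 of an interval of length L, ∫(u')² ≥ (π/L)²∫u² with equality for the first sine mode sin(π(x−x₀)/L) (x₀ the left endpoint), so the inequality holds for all u iff (1−α)(π/L)² ≥ α − c, i.e. α ≤ ((π/L)² + c)/((π/L)² + 1) = (1 + c(L/π)²)/(1 + (L/π)²). With (π/L)² = 1 and c = 1/2, the largest admissible constant is α = ((π/L)² + c)/((π/L)² + 1).
Simplifying, α = 3/4.


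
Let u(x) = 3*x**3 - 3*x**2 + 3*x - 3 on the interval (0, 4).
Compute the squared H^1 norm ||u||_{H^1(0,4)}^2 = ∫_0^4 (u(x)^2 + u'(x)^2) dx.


||u||_{H^1}^2 = 833544/35

The H^1 norm (squared) on an interval (0, L) is
  ||u||_{H^1}^2 = ∫_0^L u(x)^2 dx + ∫_0^L u'(x)^2 dx.
Compute u'(x) = 9*x**2 - 6*x + 3.
Then u(x)^2 = 9*x**6 - 18*x**5 + 27*x**4 - 36*x**3 + 27*x**2 - 18*x + 9 and u'(x)^2 = 81*x**4 - 108*x**3 + 90*x**2 - 36*x + 9.
Integrate each monomial from 0 to 4 using ∫_0^4 c·x^n dx = c·4^(n+1)/(n+1):
  ∫_0^4 u(x)^2 dx = ∫_0^4 (9*x^6 - 18*x^5 + 27*x^4 - 36*x^3 + 27*x^2 - 18*x + 9) dx. Term by term:
    ∫_0^4 9*x^6 dx = 147456/7;  ∫_0^4 -18*x^5 dx = -12288;  ∫_0^4 27*x^4 dx = 27648/5;
    ∫_0^4 -36*x^3 dx = -2304;  ∫_0^4 27*x^2 dx = 576;  ∫_0^4 -18*x dx = -144;
    ∫_0^4 9 dx = 36.
  Sum: 147456/7 − 12288 + 27648/5 − 2304 + 576 − 144 + 36 = 436476/35.
  ∫_0^4 u'(x)^2 dx = ∫_0^4 (81*x^4 - 108*x^3 + 90*x^2 - 36*x + 9) dx. Term by term:
    ∫_0^4 81*x^4 dx = 82944/5;  ∫_0^4 -108*x^3 dx = -6912;  ∫_0^4 90*x^2 dx = 1920;
    ∫_0^4 -36*x dx = -288;  ∫_0^4 9 dx = 36.
  Sum: 82944/5 − 6912 + 1920 − 288 + 36 = 56724/5.
Adding: ||u||_{H^1}^2 = 436476/35 + 56724/5 = 833544/35.


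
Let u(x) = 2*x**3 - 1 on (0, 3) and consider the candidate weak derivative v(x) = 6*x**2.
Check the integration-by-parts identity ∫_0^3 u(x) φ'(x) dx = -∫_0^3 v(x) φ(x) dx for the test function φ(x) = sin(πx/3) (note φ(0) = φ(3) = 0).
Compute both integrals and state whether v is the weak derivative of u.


LHS = -162/π + 648/π^3, RHS = -162/π + 648/π^3. Yes, v = u' weakly.

u(x) = 2*x**3 - 1, classical derivative u'(x) = 6*x**2.
φ(x) = sin(πx/3), so φ'(x) = π*cos(π*x/3)/3.
Note φ(0) = φ(3) = 0, so the boundary term u·φ vanishes.
LHS = ∫_0^3 u(x) φ'(x) dx = ∫_0^3 (2*π*x^3*cos(π*x/3)/3 - π*cos(π*x/3)/3) dx. Term by term:
  ∫_0^3 -π*cos(π*x/3)/3 dx = 0;  ∫_0^3 2*π*x^3*cos(π*x/3)/3 dx = -162/π + 648/π^3.
Sum: 0 + -162/π + 648/π^3 = -162/π + 648/π^3.
So LHS = -162/π + 648/π^3.
∫_0^3 v(x) φ(x) dx = ∫_0^3 (6*x^2*sin(π*x/3)) dx. Term by term:
  ∫_0^3 6*x^2*sin(π*x/3) dx = -648/π^3 + 162/π.
So RHS = -∫_0^3 v(x) φ(x) dx = -162/π + 648/π^3.
LHS = RHS, so the identity holds for this test φ.
Moreover u is smooth here and v(x) = u'(x) = 6*x**2 pointwise, so the identity holds for every test function. Hence v is the weak derivative of u.


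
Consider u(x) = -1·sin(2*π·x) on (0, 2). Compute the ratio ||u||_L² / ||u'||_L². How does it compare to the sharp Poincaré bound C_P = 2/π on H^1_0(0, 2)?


||u||_L² / ||u'||_L² = 1/(2*π) < C_P = 2/π.

u(x) = -1·sin(2*π·x), so u'(x) = -2*π*cos(2*π*x).
Writing u(x) = A·sin(kπx/L) with A = -1 and k = 4, use ∫_0^L sin²(kπx/L) dx = L/2 and ∫_0^L cos²(kπx/L) dx = L/2.
u² = 1·sin²(2*π·x) and (u')² = 4*π^2·cos²(2*π·x), and each of sin², cos² integrates to L/2 = 1 over (0, 2).
∫_0^2 u² dx = 1, so ||u||_L² = 1.
∫_0^2 (u')² dx = 4*π^2, so ||u'||_L² = 2*π.
Ratio ||u||_L² / ||u'||_L² = 1/(2*π).
Sharp Poincaré constant on H^1_0(0, 2) is C_P = L/π = 2/π, achieved by sin(π/2·x).
This is the k = 4 harmonic; the ratio L/(kπ) is strictly less than C_P = L/π, consistent with the sharp inequality ||u||_L² ≤ C_P ||u'||_L².


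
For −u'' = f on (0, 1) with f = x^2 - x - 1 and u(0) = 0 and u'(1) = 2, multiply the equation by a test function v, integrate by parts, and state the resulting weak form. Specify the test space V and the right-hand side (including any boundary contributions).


V = {v ∈ H^1(0, 1) : v(0) = 0} (test functions vanish at x = 0 where u is specified); weak form: ∫_0^1 u'v' dx = ∫_0^1 (x^2 - x - 1) v dx + 2·v(1) for all v ∈ V.

Multiply both sides by a test function v and integrate from 0 to 1:
  ∫_0^1 −u''(x) v(x) dx = ∫_0^1 f(x) v(x) dx.
Integrate the LHS by parts once:
  ∫_0^1 −u'' v dx = −[u'(x) v(x)]_0^1 + ∫_0^1 u'(x) v'(x) dx.
Thus ∫_0^1 u'(x) v'(x) dx = ∫_0^1 f(x) v(x) dx + [u'(x) v(x)]_0^1.
Choose V so that boundary terms are either known or forced to vanish.
Mixed BC: u(0) = 0 (Dirichlet) and u'(1) = 2 (Neumann). Define V = {v ∈ H^1(0, 1) : v(0) = 0}. Then [u' v]_0^1 = u'(1)·v(1) − u'(0)·0 = 2·v(1).
Weak formulation: find u (satisfying any essential BC) such that ∫_0^1 u'(x) v'(x) dx = ∫_0^1 f v dx + 2·v(1) for all v ∈ V (Dirichlet at 0 absorbed into V; Neumann datum at x = 1 contributes the boundary term).
Substituting f(x) = x^2 - x - 1, the right-hand side is ∫_0^1 (x^2 - x - 1) v dx + 2·v(1).


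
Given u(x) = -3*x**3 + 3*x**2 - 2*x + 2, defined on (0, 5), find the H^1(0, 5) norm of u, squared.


||u||_{H^1}^2 = 2100065/21

The H^1 norm (squared) on an interval (0, L) is
  ||u||_{H^1}^2 = ∫_0^L u(x)^2 dx + ∫_0^L u'(x)^2 dx.
Compute u'(x) = -9*x**2 + 6*x - 2.
Then u(x)^2 = 9*x**6 - 18*x**5 + 21*x**4 - 24*x**3 + 16*x**2 - 8*x + 4 and u'(x)^2 = 81*x**4 - 108*x**3 + 72*x**2 - 24*x + 4.
Integrate each monomial from 0 to 5 using ∫_0^5 c·x^n dx = c·5^(n+1)/(n+1):
  ∫_0^5 u(x)^2 dx = ∫_0^5 (9*x^6 - 18*x^5 + 21*x^4 - 24*x^3 + 16*x^2 - 8*x + 4) dx. Term by term:
    ∫_0^5 9*x^6 dx = 703125/7;  ∫_0^5 -18*x^5 dx = -46875;  ∫_0^5 21*x^4 dx = 13125;
    ∫_0^5 -24*x^3 dx = -3750;  ∫_0^5 16*x^2 dx = 2000/3;  ∫_0^5 -8*x dx = -100;
    ∫_0^5 4 dx = 20.
  Sum: 703125/7 − 46875 + 13125 − 3750 + 2000/3 − 100 + 20 = 1334195/21.
  ∫_0^5 u'(x)^2 dx = ∫_0^5 (81*x^4 - 108*x^3 + 72*x^2 - 24*x + 4) dx. Term by term:
    ∫_0^5 81*x^4 dx = 50625;  ∫_0^5 -108*x^3 dx = -16875;  ∫_0^5 72*x^2 dx = 3000;
    ∫_0^5 -24*x dx = -300;  ∫_0^5 4 dx = 20.
  Sum: 50625 − 16875 + 3000 − 300 + 20 = 36470.
Adding: ||u||_{H^1}^2 = 1334195/21 + 36470 = 2100065/21.


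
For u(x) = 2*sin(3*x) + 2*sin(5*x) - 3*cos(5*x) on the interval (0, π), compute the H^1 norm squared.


||u||_{H^1(0,π)}^2 = 189*π

u'(x) = 15*sin(5*x) + 6*cos(3*x) + 10*cos(5*x).
Expand u² and (u')² and integrate term by term on (0, π), using: for integers n ≥ 1, ∫_0^π sin²(nx) dx = ∫_0^π cos²(nx) dx = π/2; for n ≠ n', ∫_0^π sin(nx)sin(n'x) dx = ∫_0^π cos(nx)cos(n'x) dx = 0; and by product-to-sum, ∫_0^π sin(nx)cos(n'x) dx = ½∫_0^π [sin((n+n')x) + sin((n−n')x)] dx, which is 0 when n+n' is even and 2n/(n²−n'²) when n+n' is odd (it need not vanish on (0, π)).
  u² squared terms: (-3)²·∫cos(5x)² dx = 9·π/2 = 9*π/2;  (2)²·∫sin(3x)² dx = 4·π/2 = 2*π;  (2)²·∫sin(5x)² dx = 4·π/2 = 2*π.
  u² cross terms: 2·(-3)·(2)·∫cos(5x)·sin(3x) dx = -12·(0) = 0;  2·(-3)·(2)·∫cos(5x)·sin(5x) dx = -12·(0) = 0;  2·(2)·(2)·∫sin(3x)·sin(5x) dx = 8·(0) = 0.
  So ∫_0^π u² dx = 9*π/2 + 2*π + 2*π + 0 + 0 + 0 = 17*π/2.
  (u')² squared terms: (6)²·∫cos(3x)² dx = 36·π/2 = 18*π;  (10)²·∫cos(5x)² dx = 100·π/2 = 50*π;  (15)²·∫sin(5x)² dx = 225·π/2 = 225*π/2.
  (u')² cross terms: 2·(6)·(10)·∫cos(3x)·cos(5x) dx = 120·(0) = 0;  2·(6)·(15)·∫cos(3x)·sin(5x) dx = 180·(0) = 0;  2·(10)·(15)·∫cos(5x)·sin(5x) dx = 300·(0) = 0.
  So ∫_0^π (u')² dx = 18*π + 50*π + 225*π/2 + 0 + 0 + 0 = 361*π/2.
||u||_{H^1}^2 = (17*π/2) + (361*π/2) = 189*π.


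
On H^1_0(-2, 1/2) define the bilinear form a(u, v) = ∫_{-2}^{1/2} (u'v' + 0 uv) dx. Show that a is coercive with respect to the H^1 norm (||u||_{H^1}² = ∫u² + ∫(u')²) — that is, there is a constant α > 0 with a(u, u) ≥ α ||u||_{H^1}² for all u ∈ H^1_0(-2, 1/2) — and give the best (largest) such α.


α = 4*π^2/(25 + 4*π^2)

Coercivity of a(·,·) on H^1_0(-2, 1/2) means a(u, u) ≥ α ||u||_{H^1}² for every u ∈ H^1_0.
The interval has length L = 5/2, and Poincaré/coercivity depend only on L. Here a(u, u) = ∫(u')² + (0)·∫u².
Here c = 0, so a(u,u) = ∫(u')² alone. The condition a(u,u) ≥ α||u||_{H^1}² reads (1−α)∫(u')² ≥ (α−c)∫u². Any admissible α is ≤ 1 (rapidly oscillating u have ∫u²/∫(u')² → 0), and α = 1 would force 0 ≥ (1−c)∫u², impossible since c < 1; so 1−α > 0. By the sharp Poincaré inequality on H^1_0 of an interval of length L, ∫(u')² ≥ (π/L)²∫u² with equality for the first sine mode sin(π(x−x₀)/L) (x₀ the left endpoint), so the inequality holds for all u iff (1−α)(π/L)² ≥ α − c, i.e. α ≤ ((π/L)² + c)/((π/L)² + 1) = (1 + c(L/π)²)/(1 + (L/π)²). (Direct route, valid since c ≤ 0: Poincaré gives c∫u² ≥ c(L/π)²∫(u')², so a(u,u) ≥ (1 + c(L/π)²)∫(u')², while ||u||_{H^1}² ≤ (1 + (L/π)²)∫(u')²; dividing yields the same α.) With (π/L)² = 4*π^2/25 and c = 0, the largest admissible constant is α = ((π/L)² + c)/((π/L)² + 1).
Simplifying, α = 4*π^2/(25 + 4*π^2).


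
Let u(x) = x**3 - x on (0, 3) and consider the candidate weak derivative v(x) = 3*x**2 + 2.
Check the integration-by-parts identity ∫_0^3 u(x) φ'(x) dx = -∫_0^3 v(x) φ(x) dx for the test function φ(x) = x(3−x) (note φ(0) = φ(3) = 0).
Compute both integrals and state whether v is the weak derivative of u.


LHS = -639/20, RHS = -909/20. No, v is not the weak derivative of u.

u(x) = x**3 - x, classical derivative u'(x) = 3*x**2 - 1.
φ(x) = x(3−x), so φ'(x) = 3 - 2*x.
Note φ(0) = φ(3) = 0, so the boundary term u·φ vanishes.
LHS = ∫_0^3 u(x) φ'(x) dx = ∫_0^3 (-2*x^4 + 3*x^3 + 2*x^2 - 3*x) dx. Term by term:
  ∫_0^3 -2*x^4 dx = -486/5;  ∫_0^3 3*x^3 dx = 243/4;  ∫_0^3 2*x^2 dx = 18;
  ∫_0^3 -3*x dx = -27/2.
Sum: -486/5 + 243/4 + 18 − 27/2 = -639/20.
So LHS = -639/20.
∫_0^3 v(x) φ(x) dx = ∫_0^3 (-3*x^4 + 9*x^3 - 2*x^2 + 6*x) dx. Term by term:
  ∫_0^3 -3*x^4 dx = -729/5;  ∫_0^3 9*x^3 dx = 729/4;  ∫_0^3 -2*x^2 dx = -18;
  ∫_0^3 6*x dx = 27.
Sum: -729/5 + 729/4 − 18 + 27 = 909/20.
So RHS = -∫_0^3 v(x) φ(x) dx = -909/20.
LHS − RHS = 27/2 ≠ 0, so the identity fails.
(For a valid weak derivative the identity must hold for EVERY test function, in particular this one. The failure shows v is NOT the weak derivative of u.)
Correct weak derivative would be u'(x) = 3*x**2 - 1.


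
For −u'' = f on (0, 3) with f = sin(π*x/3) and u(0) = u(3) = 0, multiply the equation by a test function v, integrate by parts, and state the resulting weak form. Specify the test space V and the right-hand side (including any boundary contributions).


V = H^1_0(0, 3) (so v(0) = v(3) = 0); weak form: ∫_0^3 u'v' dx = ∫_0^3 (sin(π*x/3)) v dx for all v ∈ V.

Multiply both sides by a test function v and integrate from 0 to 3:
  ∫_0^3 −u''(x) v(x) dx = ∫_0^3 f(x) v(x) dx.
Integrate the LHS by parts once:
  ∫_0^3 −u'' v dx = −[u'(x) v(x)]_0^3 + ∫_0^3 u'(x) v'(x) dx.
Thus ∫_0^3 u'(x) v'(x) dx = ∫_0^3 f(x) v(x) dx + [u'(x) v(x)]_0^3.
Choose V so that boundary terms are either known or forced to vanish.
u is Dirichlet: u(0) = u(3) = 0. Let V = H^1_0(0, 3); then v(0) = v(3) = 0, and [u' v]_0^3 = 0.
Weak formulation: find u (satisfying any essential BC) such that ∫_0^3 u'(x) v'(x) dx = ∫_0^3 f v dx for all v ∈ V.
Substituting f(x) = sin(π*x/3), the right-hand side is ∫_0^3 (sin(π*x/3)) v dx.


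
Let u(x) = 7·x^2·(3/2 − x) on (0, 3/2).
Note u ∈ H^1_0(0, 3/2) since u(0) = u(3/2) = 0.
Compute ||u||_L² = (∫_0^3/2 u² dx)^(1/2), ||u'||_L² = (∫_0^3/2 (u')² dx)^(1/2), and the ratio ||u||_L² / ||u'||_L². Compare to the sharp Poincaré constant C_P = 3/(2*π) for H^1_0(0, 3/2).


||u||_L² / ||u'||_L² = 3*sqrt(14)/28 < C_P = 3/(2*π).

u(x) = 7·x^2·(3/2 − x), so u'(x) = 21*x*(1 - x).
u(x) = 7·x^2·(3/2 − x) vanishes at x = 0 and x = 3/2, so u ∈ H^1_0(0, 3/2). Differentiate via the product rule and integrate the resulting polynomials term by term.
  ∫_0^3/2 u² dx = ∫_0^3/2 (49*x^6 - 147*x^5 + 441*x^4/4) dx. Term by term:
    ∫_0^3/2 49*x^6 dx = 15309/128;  ∫_0^3/2 -147*x^5 dx = -35721/128;  ∫_0^3/2 441*x^4/4 dx = 107163/640.
  Sum: 15309/128 − 35721/128 + 107163/640 = 5103/640.
  ∫_0^3/2 (u')² dx = ∫_0^3/2 (441*x^4 - 882*x^3 + 441*x^2) dx. Term by term:
    ∫_0^3/2 441*x^4 dx = 107163/160;  ∫_0^3/2 -882*x^3 dx = -35721/32;  ∫_0^3/2 441*x^2 dx = 3969/8.
  Sum: 107163/160 − 35721/32 + 3969/8 = 3969/80.
∫_0^3/2 u² dx = 5103/640, so ||u||_L² = 27*sqrt(70)/80.
∫_0^3/2 (u')² dx = 3969/80, so ||u'||_L² = 63*sqrt(5)/20.
Ratio ||u||_L² / ||u'||_L² = 3*sqrt(14)/28.
Sharp Poincaré constant on H^1_0(0, 3/2) is C_P = L/π = 3/(2*π), achieved by sin(2*π/3·x).
A polynomial bump cannot attain the sharp Poincaré constant (only the first sine eigenfunction does), so the ratio is strictly less than C_P, consistent with ||u||_L² ≤ C_P ||u'||_L².


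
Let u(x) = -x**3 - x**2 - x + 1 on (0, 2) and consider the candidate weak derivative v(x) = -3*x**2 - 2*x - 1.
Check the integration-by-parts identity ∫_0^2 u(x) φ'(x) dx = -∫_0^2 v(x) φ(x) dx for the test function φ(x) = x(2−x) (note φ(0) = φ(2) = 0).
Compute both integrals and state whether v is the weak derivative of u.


LHS = 44/5, RHS = 44/5. Yes, v = u' weakly.

u(x) = -x**3 - x**2 - x + 1, classical derivative u'(x) = -3*x**2 - 2*x - 1.
φ(x) = x(2−x), so φ'(x) = 2 - 2*x.
Note φ(0) = φ(2) = 0, so the boundary term u·φ vanishes.
LHS = ∫_0^2 u(x) φ'(x) dx = ∫_0^2 (2*x^4 - 4*x + 2) dx. Term by term:
  ∫_0^2 2*x^4 dx = 64/5;  ∫_0^2 -4*x dx = -8;  ∫_0^2 2 dx = 4.
Sum: 64/5 − 8 + 4 = 44/5.
So LHS = 44/5.
∫_0^2 v(x) φ(x) dx = ∫_0^2 (3*x^4 - 4*x^3 - 3*x^2 - 2*x) dx. Term by term:
  ∫_0^2 3*x^4 dx = 96/5;  ∫_0^2 -4*x^3 dx = -16;  ∫_0^2 -3*x^2 dx = -8;
  ∫_0^2 -2*x dx = -4.
Sum: 96/5 − 16 − 8 − 4 = -44/5.
So RHS = -∫_0^2 v(x) φ(x) dx = 44/5.
LHS = RHS, so the identity holds for this test φ.
Moreover u is smooth here and v(x) = u'(x) = -3*x**2 - 2*x - 1 pointwise, so the identity holds for every test function. Hence v is the weak derivative of u.


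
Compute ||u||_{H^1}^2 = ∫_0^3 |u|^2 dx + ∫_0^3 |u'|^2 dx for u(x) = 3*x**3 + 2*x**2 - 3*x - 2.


||u||_{H^1}^2 = 285252/35

The H^1 norm (squared) on an interval (0, L) is
  ||u||_{H^1}^2 = ∫_0^L u(x)^2 dx + ∫_0^L u'(x)^2 dx.
Compute u'(x) = 9*x**2 + 4*x - 3.
Then u(x)^2 = 9*x**6 + 12*x**5 - 14*x**4 - 24*x**3 + x**2 + 12*x + 4 and u'(x)^2 = 81*x**4 + 72*x**3 - 38*x**2 - 24*x + 9.
Integrate each monomial from 0 to 3 using ∫_0^3 c·x^n dx = c·3^(n+1)/(n+1):
  ∫_0^3 u(x)^2 dx = ∫_0^3 (9*x^6 + 12*x^5 - 14*x^4 - 24*x^3 + x^2 + 12*x + 4) dx. Term by term:
    ∫_0^3 9*x^6 dx = 19683/7;  ∫_0^3 12*x^5 dx = 1458;  ∫_0^3 -14*x^4 dx = -3402/5;
    ∫_0^3 -24*x^3 dx = -486;  ∫_0^3 x^2 dx = 9;  ∫_0^3 12*x dx = 54;
    ∫_0^3 4 dx = 12.
  Sum: 19683/7 + 1458 − 3402/5 − 486 + 9 + 54 + 12 = 111246/35.
  ∫_0^3 u'(x)^2 dx = ∫_0^3 (81*x^4 + 72*x^3 - 38*x^2 - 24*x + 9) dx. Term by term:
    ∫_0^3 81*x^4 dx = 19683/5;  ∫_0^3 72*x^3 dx = 1458;  ∫_0^3 -38*x^2 dx = -342;
    ∫_0^3 -24*x dx = -108;  ∫_0^3 9 dx = 27.
  Sum: 19683/5 + 1458 − 342 − 108 + 27 = 24858/5.
Adding: ||u||_{H^1}^2 = 111246/35 + 24858/5 = 285252/35.


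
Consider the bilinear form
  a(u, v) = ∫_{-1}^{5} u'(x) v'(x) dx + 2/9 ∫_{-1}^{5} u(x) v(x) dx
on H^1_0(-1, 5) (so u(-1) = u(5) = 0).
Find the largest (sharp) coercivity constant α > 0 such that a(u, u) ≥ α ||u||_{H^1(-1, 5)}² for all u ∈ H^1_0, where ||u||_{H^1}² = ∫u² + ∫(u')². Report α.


α = (8 + π^2)/(π^2 + 36)

Coercivity of a(·,·) on H^1_0(-1, 5) means a(u, u) ≥ α ||u||_{H^1}² for every u ∈ H^1_0.
The interval has length L = 6, and Poincaré/coercivity depend only on L. Here a(u, u) = ∫(u')² + (2/9)·∫u².
Here 0 < c = 2/9 < 1. The condition a(u,u) ≥ α||u||_{H^1}² reads (1−α)∫(u')² ≥ (α−c)∫u². Any admissible α is ≤ 1 (rapidly oscillating u have ∫u²/∫(u')² → 0), and α = 1 would force 0 ≥ (1−c)∫u², impossible since c < 1; so 1−α > 0. By the sharp Poincaré inequality on H^1_0 of an interval of length L, ∫(u')² ≥ (π/L)²∫u² with equality for the first sine mode sin(π(x−x₀)/L) (x₀ the left endpoint), so the inequality holds for all u iff (1−α)(π/L)² ≥ α − c, i.e. α ≤ ((π/L)² + c)/((π/L)² + 1) = (1 + c(L/π)²)/(1 + (L/π)²). With (π/L)² = π^2/36 and c = 2/9, the largest admissible constant is α = ((π/L)² + c)/((π/L)² + 1).
Simplifying, α = (8 + π^2)/(π^2 + 36).


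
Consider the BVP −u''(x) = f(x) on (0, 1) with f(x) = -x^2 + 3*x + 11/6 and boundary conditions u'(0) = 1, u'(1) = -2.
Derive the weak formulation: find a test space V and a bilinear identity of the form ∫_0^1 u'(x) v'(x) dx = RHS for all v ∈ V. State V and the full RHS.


V = H^1(0, 1) (v unrestricted at boundary; u is determined up to an additive constant); weak form: ∫_0^1 u'v' dx = ∫_0^1 (-x^2 + 3*x + 11/6) v dx − 2·v(1) − v(0) for all v ∈ V.

Multiply both sides by a test function v and integrate from 0 to 1:
  ∫_0^1 −u''(x) v(x) dx = ∫_0^1 f(x) v(x) dx.
Integrate the LHS by parts once:
  ∫_0^1 −u'' v dx = −[u'(x) v(x)]_0^1 + ∫_0^1 u'(x) v'(x) dx.
Thus ∫_0^1 u'(x) v'(x) dx = ∫_0^1 f(x) v(x) dx + [u'(x) v(x)]_0^1.
Choose V so that boundary terms are either known or forced to vanish.
u has inhomogeneous Neumann u'(0) = 1, u'(1) = -2. [u' v]_0^1 = (-2)·v(1) − (1)·v(0) = − 2·v(1) − v(0). Take V = H^1(0, 1); boundary term becomes part of RHS.
Weak formulation: find u (satisfying any essential BC) such that ∫_0^1 u'(x) v'(x) dx = ∫_0^1 f v dx − 2·v(1) − v(0) for all v ∈ V (Neumann data are natural BCs: they enter the RHS as boundary terms).
Substituting f(x) = -x^2 + 3*x + 11/6, the right-hand side is ∫_0^1 (-x^2 + 3*x + 11/6) v dx − 2·v(1) − v(0).
Compatibility check (pure Neumann): taking v ≡ 1 ∈ V gives 0 = ∫_0^1 f dx + (-2) − (1), i.e. ∫_0^1 f dx must equal u'(0) − u'(1) = 3. Indeed ∫_0^1 (-x^2 + 3*x + 11/6) dx = 3, so the data are compatible. The solution is then unique only up to an additive constant (fix it e.g. by requiring ∫_0^1 u dx = 0).


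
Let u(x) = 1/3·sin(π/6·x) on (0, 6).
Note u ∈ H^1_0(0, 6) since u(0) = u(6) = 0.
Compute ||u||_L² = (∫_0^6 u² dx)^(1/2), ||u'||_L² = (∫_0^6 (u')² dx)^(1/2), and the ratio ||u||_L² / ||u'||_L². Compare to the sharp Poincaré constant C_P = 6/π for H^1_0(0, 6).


||u||_L² / ||u'||_L² = 6/π = C_P.

u(x) = 1/3·sin(π/6·x), so u'(x) = π*cos(π*x/6)/18.
Writing u(x) = A·sin(kπx/L) with A = 1/3 and k = 1, use ∫_0^L sin²(kπx/L) dx = L/2 and ∫_0^L cos²(kπx/L) dx = L/2.
u² = 1/9·sin²(π/6·x) and (u')² = π^2/324·cos²(π/6·x), and each of sin², cos² integrates to L/2 = 3 over (0, 6).
∫_0^6 u² dx = 1/3, so ||u||_L² = sqrt(3)/3.
∫_0^6 (u')² dx = π^2/108, so ||u'||_L² = sqrt(3)*π/18.
Ratio ||u||_L² / ||u'||_L² = 6/π.
Sharp Poincaré constant on H^1_0(0, 6) is C_P = L/π = 6/π, achieved by sin(π/6·x).
This is the k = 1 eigenfunction (up to amplitude), so the ratio equals the sharp Poincaré constant exactly.


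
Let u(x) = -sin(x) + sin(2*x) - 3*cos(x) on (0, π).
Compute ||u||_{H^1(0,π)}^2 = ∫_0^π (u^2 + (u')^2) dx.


||u||_{H^1(0,π)}^2 = -16 + 25*π/2

u'(x) = 3*sin(x) - cos(x) + 2*cos(2*x).
Expand u² and (u')² and integrate term by term on (0, π), using: for integers n ≥ 1, ∫_0^π sin²(nx) dx = ∫_0^π cos²(nx) dx = π/2; for n ≠ n', ∫_0^π sin(nx)sin(n'x) dx = ∫_0^π cos(nx)cos(n'x) dx = 0; and by product-to-sum, ∫_0^π sin(nx)cos(n'x) dx = ½∫_0^π [sin((n+n')x) + sin((n−n')x)] dx, which is 0 when n+n' is even and 2n/(n²−n'²) when n+n' is odd (it need not vanish on (0, π)).
  u² squared terms: (-1)²·∫sin(x)² dx = 1·π/2 = π/2;  (-3)²·∫cos(x)² dx = 9·π/2 = 9*π/2;  (1)²·∫sin(2x)² dx = 1·π/2 = π/2.
  u² cross terms: 2·(-1)·(-3)·∫sin(x)·cos(x) dx = 6·(0) = 0;  2·(-1)·(1)·∫sin(x)·sin(2x) dx = -2·(0) = 0;  2·(-3)·(1)·∫cos(x)·sin(2x) dx = -6·(4/3) = -8.
  So ∫_0^π u² dx = π/2 + 9*π/2 + π/2 + 0 + 0 − 8 = -8 + 11*π/2.
  (u')² squared terms: (-1)²·∫cos(x)² dx = 1·π/2 = π/2;  (2)²·∫cos(2x)² dx = 4·π/2 = 2*π;  (3)²·∫sin(x)² dx = 9·π/2 = 9*π/2.
  (u')² cross terms: 2·(-1)·(2)·∫cos(x)·cos(2x) dx = -4·(0) = 0;  2·(-1)·(3)·∫cos(x)·sin(x) dx = -6·(0) = 0;  2·(2)·(3)·∫cos(2x)·sin(x) dx = 12·(-2/3) = -8.
  So ∫_0^π (u')² dx = π/2 + 2*π + 9*π/2 + 0 + 0 − 8 = -8 + 7*π.
||u||_{H^1}^2 = (-8 + 11*π/2) + (-8 + 7*π) = -16 + 25*π/2.


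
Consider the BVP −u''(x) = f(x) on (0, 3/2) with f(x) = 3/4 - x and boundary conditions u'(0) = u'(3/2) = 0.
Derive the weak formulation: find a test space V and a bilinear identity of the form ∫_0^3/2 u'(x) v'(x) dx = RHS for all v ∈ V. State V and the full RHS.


V = H^1(0, 3/2) (no boundary constraint on v; u is determined up to an additive constant); weak form: ∫_0^3/2 u'v' dx = ∫_0^3/2 (3/4 - x) v dx for all v ∈ V.

Multiply both sides by a test function v and integrate from 0 to 3/2:
  ∫_0^3/2 −u''(x) v(x) dx = ∫_0^3/2 f(x) v(x) dx.
Integrate the LHS by parts once:
  ∫_0^3/2 −u'' v dx = −[u'(x) v(x)]_0^3/2 + ∫_0^3/2 u'(x) v'(x) dx.
Thus ∫_0^3/2 u'(x) v'(x) dx = ∫_0^3/2 f(x) v(x) dx + [u'(x) v(x)]_0^3/2.
Choose V so that boundary terms are either known or forced to vanish.
u has homogeneous Neumann: u'(0) = u'(3/2) = 0. So [u' v]_0^3/2 = 0·v(3/2) − 0·v(0) = 0 for any v; take V = H^1(0, 3/2).
Weak formulation: find u (satisfying any essential BC) such that ∫_0^3/2 u'(x) v'(x) dx = ∫_0^3/2 f v dx for all v ∈ V (homogeneous Neumann, so boundary terms vanish).
Substituting f(x) = 3/4 - x, the right-hand side is ∫_0^3/2 (3/4 - x) v dx.
Compatibility check (pure Neumann): taking v ≡ 1 ∈ V gives 0 = ∫_0^3/2 f dx + (0) − (0), i.e. ∫_0^3/2 f dx must equal u'(0) − u'(3/2) = 0. Indeed ∫_0^3/2 (3/4 - x) dx = 0, so the data are compatible. The solution is then unique only up to an additive constant (fix it e.g. by requiring ∫_0^3/2 u dx = 0).


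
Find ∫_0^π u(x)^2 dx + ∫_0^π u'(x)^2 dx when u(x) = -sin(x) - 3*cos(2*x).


||u||_{H^1(0,π)}^2 = -20 + 47*π/2

u'(x) = 6*sin(2*x) - cos(x).
Expand u² and (u')² and integrate term by term on (0, π), using: for integers n ≥ 1, ∫_0^π sin²(nx) dx = ∫_0^π cos²(nx) dx = π/2; for n ≠ n', ∫_0^π sin(nx)sin(n'x) dx = ∫_0^π cos(nx)cos(n'x) dx = 0; and by product-to-sum, ∫_0^π sin(nx)cos(n'x) dx = ½∫_0^π [sin((n+n')x) + sin((n−n')x)] dx, which is 0 when n+n' is even and 2n/(n²−n'²) when n+n' is odd (it need not vanish on (0, π)).
  u² squared terms: (-1)²·∫sin(x)² dx = 1·π/2 = π/2;  (-3)²·∫cos(2x)² dx = 9·π/2 = 9*π/2.
  u² cross terms: 2·(-1)·(-3)·∫sin(x)·cos(2x) dx = 6·(-2/3) = -4.
  So ∫_0^π u² dx = π/2 + 9*π/2 − 4 = -4 + 5*π.
  (u')² squared terms: (-1)²·∫cos(x)² dx = 1·π/2 = π/2;  (6)²·∫sin(2x)² dx = 36·π/2 = 18*π.
  (u')² cross terms: 2·(-1)·(6)·∫cos(x)·sin(2x) dx = -12·(4/3) = -16.
  So ∫_0^π (u')² dx = π/2 + 18*π − 16 = -16 + 37*π/2.
||u||_{H^1}^2 = (-4 + 5*π) + (-16 + 37*π/2) = -20 + 47*π/2.


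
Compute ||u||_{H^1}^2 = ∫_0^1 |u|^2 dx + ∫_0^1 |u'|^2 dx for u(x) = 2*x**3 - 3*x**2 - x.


||u||_{H^1}^2 = 1177/210

The H^1 norm (squared) on an interval (0, L) is
  ||u||_{H^1}^2 = ∫_0^L u(x)^2 dx + ∫_0^L u'(x)^2 dx.
Compute u'(x) = 6*x**2 - 6*x - 1.
Then u(x)^2 = 4*x**6 - 12*x**5 + 5*x**4 + 6*x**3 + x**2 and u'(x)^2 = 36*x**4 - 72*x**3 + 24*x**2 + 12*x + 1.
Integrate each monomial from 0 to 1 using ∫_0^1 c·x^n dx = c·1^(n+1)/(n+1):
  ∫_0^1 u(x)^2 dx = ∫_0^1 (4*x^6 - 12*x^5 + 5*x^4 + 6*x^3 + x^2) dx. Term by term:
    ∫_0^1 4*x^6 dx = 4/7;  ∫_0^1 -12*x^5 dx = -2;  ∫_0^1 5*x^4 dx = 1;
    ∫_0^1 6*x^3 dx = 3/2;  ∫_0^1 x^2 dx = 1/3.
  Sum: 4/7 − 2 + 1 + 3/2 + 1/3 = 59/42.
  ∫_0^1 u'(x)^2 dx = ∫_0^1 (36*x^4 - 72*x^3 + 24*x^2 + 12*x + 1) dx. Term by term:
    ∫_0^1 36*x^4 dx = 36/5;  ∫_0^1 -72*x^3 dx = -18;  ∫_0^1 24*x^2 dx = 8;
    ∫_0^1 12*x dx = 6;  ∫_0^1 1 dx = 1.
  Sum: 36/5 − 18 + 8 + 6 + 1 = 21/5.
Adding: ||u||_{H^1}^2 = 59/42 + 21/5 = 1177/210.


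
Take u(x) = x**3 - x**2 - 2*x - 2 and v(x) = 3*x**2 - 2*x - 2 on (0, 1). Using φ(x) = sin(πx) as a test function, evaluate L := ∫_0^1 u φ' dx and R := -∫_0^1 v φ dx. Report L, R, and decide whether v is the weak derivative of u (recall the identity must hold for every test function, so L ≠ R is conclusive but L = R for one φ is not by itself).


LHS = 12/π^3 + 3/π, RHS = 12/π^3 + 3/π. Yes, v = u' weakly.

u(x) = x**3 - x**2 - 2*x - 2, classical derivative u'(x) = 3*x**2 - 2*x - 2.
φ(x) = sin(πx), so φ'(x) = π*cos(π*x).
Note φ(0) = φ(1) = 0, so the boundary term u·φ vanishes.
LHS = ∫_0^1 u(x) φ'(x) dx = ∫_0^1 (π*x^3*cos(π*x) - π*x^2*cos(π*x) - 2*π*x*cos(π*x) - 2*π*cos(π*x)) dx. Term by term:
  ∫_0^1 -2*π*cos(π*x) dx = 0;  ∫_0^1 π*x^3*cos(π*x) dx = -3/π + 12/π^3;  ∫_0^1 -π*x^2*cos(π*x) dx = 2/π;
  ∫_0^1 -2*π*x*cos(π*x) dx = 4/π.
Sum: 0 + -3/π + 12/π^3 + 2/π + 4/π = 12/π^3 + 3/π.
So LHS = 12/π^3 + 3/π.
∫_0^1 v(x) φ(x) dx = ∫_0^1 (3*x^2*sin(π*x) - 2*x*sin(π*x) - 2*sin(π*x)) dx. Term by term:
  ∫_0^1 -2*sin(π*x) dx = -4/π;  ∫_0^1 -2*x*sin(π*x) dx = -2/π;  ∫_0^1 3*x^2*sin(π*x) dx = -12/π^3 + 3/π.
Sum: -4/π − 2/π + -12/π^3 + 3/π = -3/π - 12/π^3.
So RHS = -∫_0^1 v(x) φ(x) dx = 12/π^3 + 3/π.
LHS = RHS, so the identity holds for this test φ.
Moreover u is smooth here and v(x) = u'(x) = 3*x**2 - 2*x - 2 pointwise, so the identity holds for every test function. Hence v is the weak derivative of u.


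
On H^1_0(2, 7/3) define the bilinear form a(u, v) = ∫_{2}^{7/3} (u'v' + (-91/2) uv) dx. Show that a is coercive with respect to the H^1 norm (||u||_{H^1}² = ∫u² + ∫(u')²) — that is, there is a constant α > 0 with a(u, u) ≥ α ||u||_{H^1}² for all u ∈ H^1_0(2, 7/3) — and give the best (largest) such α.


α = (-91 + 18*π^2)/(2*(1 + 9*π^2))

Coercivity of a(·,·) on H^1_0(2, 7/3) means a(u, u) ≥ α ||u||_{H^1}² for every u ∈ H^1_0.
The interval has length L = 1/3, and Poincaré/coercivity depend only on L. Here a(u, u) = ∫(u')² + (-91/2)·∫u².
Here c = -91/2 < 0 with |c| < (π/L)² = 9*π^2, so coercivity still holds. The condition a(u,u) ≥ α||u||_{H^1}² reads (1−α)∫(u')² ≥ (α−c)∫u². Any admissible α is ≤ 1 (rapidly oscillating u have ∫u²/∫(u')² → 0), and α = 1 would force 0 ≥ (1−c)∫u², impossible since c < 1; so 1−α > 0. By the sharp Poincaré inequality on H^1_0 of an interval of length L, ∫(u')² ≥ (π/L)²∫u² with equality for the first sine mode sin(π(x−x₀)/L) (x₀ the left endpoint), so the inequality holds for all u iff (1−α)(π/L)² ≥ α − c, i.e. α ≤ ((π/L)² + c)/((π/L)² + 1) = (1 + c(L/π)²)/(1 + (L/π)²). (Direct route, valid since c ≤ 0: Poincaré gives c∫u² ≥ c(L/π)²∫(u')², so a(u,u) ≥ (1 + c(L/π)²)∫(u')², while ||u||_{H^1}² ≤ (1 + (L/π)²)∫(u')²; dividing yields the same α.) With (π/L)² = 9*π^2 and c = -91/2, the largest admissible constant is α = ((π/L)² + c)/((π/L)² + 1).
Simplifying, α = (-91 + 18*π^2)/(2*(1 + 9*π^2)).
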